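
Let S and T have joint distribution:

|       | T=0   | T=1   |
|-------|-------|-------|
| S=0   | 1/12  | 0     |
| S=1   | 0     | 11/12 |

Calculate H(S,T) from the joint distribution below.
H(S,T) = -Σ P(S,T) log₂ P(S,T), summed over the non-zero cells:
H(S,T) = -[(1/12)·log₂(1/12) + (11/12)·log₂(11/12)]
  = 0.2987 + 0.1151
  = 0.4138 bits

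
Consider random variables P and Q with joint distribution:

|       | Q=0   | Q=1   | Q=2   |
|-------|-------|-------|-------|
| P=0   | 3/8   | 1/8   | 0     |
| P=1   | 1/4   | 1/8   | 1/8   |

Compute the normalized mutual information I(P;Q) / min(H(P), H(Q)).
Marginal P(P) (row sums):
  P(P=0) = 3/8 + 1/8 + 0 = 1/2
  P(P=1) = 1/4 + 1/8 + 1/8 = 1/2
Marginal P(Q) (column sums):
  P(Q=0) = 3/8 + 1/4 = 5/8
  P(Q=1) = 1/8 + 1/8 = 1/4
  P(Q=2) = 0 + 1/8 = 1/8

H(P) = -[(1/2)·log₂(1/2) + (1/2)·log₂(1/2)]
  = 0.5000 + 0.5000
  = 1.0000 bits
H(Q) = -[(5/8)·log₂(5/8) + (1/4)·log₂(1/4) + (1/8)·log₂(1/8)]
  = 0.4238 + 0.5000 + 0.3750
  = 1.2988 bits
H(P,Q) = -[(3/8)·log₂(3/8) + (1/8)·log₂(1/8) + (1/4)·log₂(1/4) + (1/8)·log₂(1/8) + (1/8)·log₂(1/8)]
  = 0.5306 + 0.3750 + 0.5000 + 0.3750 + 0.3750
  = 2.1556 bits

I(P;Q) = H(P) + H(Q) - H(P,Q)
  = 1.0000 + 1.2988 - 2.1556
  = 0.1432 bits

min(H(P), H(Q)) = min(1.0000, 1.2988) = 1.0000 bits
Normalized MI = 0.1432 / 1.0000 = 0.1432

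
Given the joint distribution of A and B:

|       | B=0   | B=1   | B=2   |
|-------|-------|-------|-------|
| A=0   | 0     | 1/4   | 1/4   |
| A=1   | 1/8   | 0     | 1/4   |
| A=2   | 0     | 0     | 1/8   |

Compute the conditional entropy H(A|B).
Marginal P(B) (column sums):
  P(B=0) = 0 + 1/8 + 0 = 1/8
  P(B=1) = 1/4 + 0 + 0 = 1/4
  P(B=2) = 1/4 + 1/4 + 1/8 = 5/8

H(A|B) = -Σ P(A,B)·log₂ P(A|B), where P(A|B) = P(A,B) / P(B)
  (cells with P(A,B) = 0 contribute 0)
  (A=0,B=1): P(A|B) = (1/4)/(1/4) = 1;  -(1/4)·log₂(1) = 0.0000
  (A=0,B=2): P(A|B) = (1/4)/(5/8) = 2/5;  -(1/4)·log₂(2/5) = 0.3305
  (A=1,B=0): P(A|B) = (1/8)/(1/8) = 1;  -(1/8)·log₂(1) = 0.0000
  (A=1,B=2): P(A|B) = (1/4)/(5/8) = 2/5;  -(1/4)·log₂(2/5) = 0.3305
  (A=2,B=2): P(A|B) = (1/8)/(5/8) = 1/5;  -(1/8)·log₂(1/5) = 0.2902
H(A|B) = 0.0000 + 0.3305 + 0.0000 + 0.3305 + 0.2902
  = 0.9512 bits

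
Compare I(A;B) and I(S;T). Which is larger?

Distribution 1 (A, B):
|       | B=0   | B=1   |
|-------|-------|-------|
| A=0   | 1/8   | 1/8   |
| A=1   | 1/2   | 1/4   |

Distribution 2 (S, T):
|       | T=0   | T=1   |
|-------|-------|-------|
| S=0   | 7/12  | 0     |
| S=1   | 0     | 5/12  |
Distribution 1 (A, B):
Marginal P(A) (row sums):
  P(A=0) = 1/8 + 1/8 = 1/4
  P(A=1) = 1/2 + 1/4 = 3/4
Marginal P(B) (column sums):
  P(B=0) = 1/8 + 1/2 = 5/8
  P(B=1) = 1/8 + 1/4 = 3/8

H(A) = -[(1/4)·log₂(1/4) + (3/4)·log₂(3/4)]
  = 0.5000 + 0.3113
  = 0.8113 bits
H(B) = -[(5/8)·log₂(5/8) + (3/8)·log₂(3/8)]
  = 0.4238 + 0.5306
  = 0.9544 bits
H(A,B) = -[(1/8)·log₂(1/8) + (1/8)·log₂(1/8) + (1/2)·log₂(1/2) + (1/4)·log₂(1/4)]
  = 0.3750 + 0.3750 + 0.5000 + 0.5000
  = 1.7500 bits

I(A;B) = H(A) + H(B) - H(A,B)
  = 0.8113 + 0.9544 - 1.7500
  = 0.0157 bits

Distribution 2 (S, T):
Marginal P(S) (row sums):
  P(S=0) = 7/12 + 0 = 7/12
  P(S=1) = 0 + 5/12 = 5/12
Marginal P(T) (column sums):
  P(T=0) = 7/12 + 0 = 7/12
  P(T=1) = 0 + 5/12 = 5/12

H(S) = -[(7/12)·log₂(7/12) + (5/12)·log₂(5/12)]
  = 0.4536 + 0.5263
  = 0.9799 bits
H(T) = -[(7/12)·log₂(7/12) + (5/12)·log₂(5/12)]
  = 0.4536 + 0.5263
  = 0.9799 bits
H(S,T) = -[(7/12)·log₂(7/12) + (5/12)·log₂(5/12)]
  = 0.4536 + 0.5263
  = 0.9799 bits

I(S;T) = H(S) + H(T) - H(S,T)
  = 0.9799 + 0.9799 - 0.9799
  = 0.9799 bits

I(S;T) = 0.9799 bits > I(A;B) = 0.0157 bits, so (S, T) has the higher mutual information (stronger dependence).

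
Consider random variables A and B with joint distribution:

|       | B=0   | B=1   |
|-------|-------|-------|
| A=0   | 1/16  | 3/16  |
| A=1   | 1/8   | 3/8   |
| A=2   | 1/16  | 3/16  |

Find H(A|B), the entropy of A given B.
Marginal P(B) (column sums):
  P(B=0) = 1/16 + 1/8 + 1/16 = 1/4
  P(B=1) = 3/16 + 3/8 + 3/16 = 3/4

H(A|B) = -Σ P(A,B)·log₂ P(A|B), where P(A|B) = P(A,B) / P(B)
  (A=0,B=0): P(A|B) = (1/16)/(1/4) = 1/4;  -(1/16)·log₂(1/4) = 0.1250
  (A=0,B=1): P(A|B) = (3/16)/(3/4) = 1/4;  -(3/16)·log₂(1/4) = 0.3750
  (A=1,B=0): P(A|B) = (1/8)/(1/4) = 1/2;  -(1/8)·log₂(1/2) = 0.1250
  (A=1,B=1): P(A|B) = (3/8)/(3/4) = 1/2;  -(3/8)·log₂(1/2) = 0.3750
  (A=2,B=0): P(A|B) = (1/16)/(1/4) = 1/4;  -(1/16)·log₂(1/4) = 0.1250
  (A=2,B=1): P(A|B) = (3/16)/(3/4) = 1/4;  -(3/16)·log₂(1/4) = 0.3750
H(A|B) = 0.1250 + 0.3750 + 0.1250 + 0.3750 + 0.1250 + 0.3750
  = 1.5000 bits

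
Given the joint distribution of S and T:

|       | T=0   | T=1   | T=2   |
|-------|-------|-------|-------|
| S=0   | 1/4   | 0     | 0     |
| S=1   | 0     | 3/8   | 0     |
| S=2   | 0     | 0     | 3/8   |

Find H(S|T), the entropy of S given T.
Marginal P(T) (column sums):
  P(T=0) = 1/4 + 0 + 0 = 1/4
  P(T=1) = 0 + 3/8 + 0 = 3/8
  P(T=2) = 0 + 0 + 3/8 = 3/8

H(S|T) = -Σ P(S,T)·log₂ P(S|T), where P(S|T) = P(S,T) / P(T)
  (cells with P(S,T) = 0 contribute 0)
  (S=0,T=0): P(S|T) = (1/4)/(1/4) = 1;  -(1/4)·log₂(1) = 0.0000
  (S=1,T=1): P(S|T) = (3/8)/(3/8) = 1;  -(3/8)·log₂(1) = 0.0000
  (S=2,T=2): P(S|T) = (3/8)/(3/8) = 1;  -(3/8)·log₂(1) = 0.0000
H(S|T) = 0.0000 + 0.0000 + 0.0000
  = 0.0000 bits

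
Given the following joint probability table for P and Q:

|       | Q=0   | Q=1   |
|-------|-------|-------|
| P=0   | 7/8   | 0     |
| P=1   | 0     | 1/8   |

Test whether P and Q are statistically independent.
Marginal P(P) (row sums):
  P(P=0) = 7/8 + 0 = 7/8
  P(P=1) = 0 + 1/8 = 1/8
Marginal P(Q) (column sums):
  P(Q=0) = 7/8 + 0 = 7/8
  P(Q=1) = 0 + 1/8 = 1/8

P and Q are independent iff P(P=i,Q=j) = P(P=i)·P(Q=j) for every cell.
  P(P=0)·P(Q=0) = 7/8 × 7/8 = 49/64, but P(P=0,Q=0) = 7/8 ✗

No, P and Q are not independent. Quantitatively, I(P;Q) > 0:

H(P) = -[(7/8)·log₂(7/8) + (1/8)·log₂(1/8)]
  = 0.1686 + 0.3750
  = 0.5436 bits
H(Q) = -[(7/8)·log₂(7/8) + (1/8)·log₂(1/8)]
  = 0.1686 + 0.3750
  = 0.5436 bits
H(P,Q) = -[(7/8)·log₂(7/8) + (1/8)·log₂(1/8)]
  = 0.1686 + 0.3750
  = 0.5436 bits
I(P;Q) = H(P) + H(Q) - H(P,Q) = 0.5436 + 0.5436 - 0.5436 = 0.5436 bits > 0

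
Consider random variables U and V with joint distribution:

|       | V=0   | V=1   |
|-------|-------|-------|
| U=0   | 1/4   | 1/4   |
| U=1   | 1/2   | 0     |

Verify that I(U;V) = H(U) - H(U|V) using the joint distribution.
Left side, from I(U;V) = H(U) + H(V) - H(U,V):
Marginal P(U) (row sums):
  P(U=0) = 1/4 + 1/4 = 1/2
  P(U=1) = 1/2 + 0 = 1/2
Marginal P(V) (column sums):
  P(V=0) = 1/4 + 1/2 = 3/4
  P(V=1) = 1/4 + 0 = 1/4

H(U) = -[(1/2)·log₂(1/2) + (1/2)·log₂(1/2)]
  = 0.5000 + 0.5000
  = 1.0000 bits
H(V) = -[(3/4)·log₂(3/4) + (1/4)·log₂(1/4)]
  = 0.3113 + 0.5000
  = 0.8113 bits
H(U,V) = -[(1/4)·log₂(1/4) + (1/4)·log₂(1/4) + (1/2)·log₂(1/2)]
  = 0.5000 + 0.5000 + 0.5000
  = 1.5000 bits

I(U;V) = H(U) + H(V) - H(U,V)
  = 1.0000 + 0.8113 - 1.5000
  = 0.3113 bits

Right side, with H(U|V) computed directly from the conditional probabilities:
H(U|V) = -Σ P(U,V)·log₂ P(U|V), where P(U|V) = P(U,V) / P(V)
  (cells with P(U,V) = 0 contribute 0)
  (U=0,V=0): P(U|V) = (1/4)/(3/4) = 1/3;  -(1/4)·log₂(1/3) = 0.3962
  (U=0,V=1): P(U|V) = (1/4)/(1/4) = 1;  -(1/4)·log₂(1) = 0.0000
  (U=1,V=0): P(U|V) = (1/2)/(3/4) = 2/3;  -(1/2)·log₂(2/3) = 0.2925
H(U|V) = 0.3962 + 0.0000 + 0.2925
  = 0.6887 bits
H(U) - H(U|V) = 1.0000 - 0.6887 = 0.3113 bits

Both sides equal 0.3113 bits, so I(U;V) = H(U) - H(U|V) ✓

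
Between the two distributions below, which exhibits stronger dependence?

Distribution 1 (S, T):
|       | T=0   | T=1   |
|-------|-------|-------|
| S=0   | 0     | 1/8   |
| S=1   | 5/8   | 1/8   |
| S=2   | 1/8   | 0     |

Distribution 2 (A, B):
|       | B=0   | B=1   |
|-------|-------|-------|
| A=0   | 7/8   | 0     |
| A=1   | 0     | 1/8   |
Distribution 1 (S, T):
Marginal P(S) (row sums):
  P(S=0) = 0 + 1/8 = 1/8
  P(S=1) = 5/8 + 1/8 = 3/4
  P(S=2) = 1/8 + 0 = 1/8
Marginal P(T) (column sums):
  P(T=0) = 0 + 5/8 + 1/8 = 3/4
  P(T=1) = 1/8 + 1/8 + 0 = 1/4

H(S) = -[(1/8)·log₂(1/8) + (3/4)·log₂(3/4) + (1/8)·log₂(1/8)]
  = 0.3750 + 0.3113 + 0.3750
  = 1.0613 bits
H(T) = -[(3/4)·log₂(3/4) + (1/4)·log₂(1/4)]
  = 0.3113 + 0.5000
  = 0.8113 bits
H(S,T) = -[(1/8)·log₂(1/8) + (5/8)·log₂(5/8) + (1/8)·log₂(1/8) + (1/8)·log₂(1/8)]
  = 0.3750 + 0.4238 + 0.3750 + 0.3750
  = 1.5488 bits

I(S;T) = H(S) + H(T) - H(S,T)
  = 1.0613 + 0.8113 - 1.5488
  = 0.3238 bits

Distribution 2 (A, B):
Marginal P(A) (row sums):
  P(A=0) = 7/8 + 0 = 7/8
  P(A=1) = 0 + 1/8 = 1/8
Marginal P(B) (column sums):
  P(B=0) = 7/8 + 0 = 7/8
  P(B=1) = 0 + 1/8 = 1/8

H(A) = -[(7/8)·log₂(7/8) + (1/8)·log₂(1/8)]
  = 0.1686 + 0.3750
  = 0.5436 bits
H(B) = -[(7/8)·log₂(7/8) + (1/8)·log₂(1/8)]
  = 0.1686 + 0.3750
  = 0.5436 bits
H(A,B) = -[(7/8)·log₂(7/8) + (1/8)·log₂(1/8)]
  = 0.1686 + 0.3750
  = 0.5436 bits

I(A;B) = H(A) + H(B) - H(A,B)
  = 0.5436 + 0.5436 - 0.5436
  = 0.5436 bits

I(A;B) = 0.5436 bits > I(S;T) = 0.3238 bits, so (A, B) has the higher mutual information (stronger dependence).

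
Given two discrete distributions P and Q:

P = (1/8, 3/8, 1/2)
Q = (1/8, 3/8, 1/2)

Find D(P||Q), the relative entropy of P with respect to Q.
D(P||Q) = Σ P(i) log₂(P(i)/Q(i))
  i=0: (1/8) × log₂((1/8)/(1/8)) = (1/8) × log₂(1) = 0.0000
  i=1: (3/8) × log₂((3/8)/(3/8)) = (3/8) × log₂(1) = 0.0000
  i=2: (1/2) × log₂((1/2)/(1/2)) = (1/2) × log₂(1) = 0.0000
D(P||Q) = 0.0000 + 0.0000 + 0.0000
  = 0.0000 bits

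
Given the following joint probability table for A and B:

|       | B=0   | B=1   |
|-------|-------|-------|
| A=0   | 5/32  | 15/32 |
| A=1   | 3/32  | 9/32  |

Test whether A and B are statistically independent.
Marginal P(A) (row sums):
  P(A=0) = 5/32 + 15/32 = 5/8
  P(A=1) = 3/32 + 9/32 = 3/8
Marginal P(B) (column sums):
  P(B=0) = 5/32 + 3/32 = 1/4
  P(B=1) = 15/32 + 9/32 = 3/4

A and B are independent iff P(A=i,B=j) = P(A=i)·P(B=j) for every cell.
  P(A=0)·P(B=0) = 5/8 × 1/4 = 5/32 = P(A=0,B=0) ✓
  P(A=0)·P(B=1) = 5/8 × 3/4 = 15/32 = P(A=0,B=1) ✓
  P(A=1)·P(B=0) = 3/8 × 1/4 = 3/32 = P(A=1,B=0) ✓
  P(A=1)·P(B=1) = 3/8 × 3/4 = 9/32 = P(A=1,B=1) ✓

Yes, A and B are independent: every cell factors, so I(A;B) = 0 bits.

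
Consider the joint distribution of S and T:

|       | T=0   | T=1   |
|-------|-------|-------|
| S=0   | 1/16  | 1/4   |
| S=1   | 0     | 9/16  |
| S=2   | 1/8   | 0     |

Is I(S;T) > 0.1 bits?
Marginal P(S) (row sums):
  P(S=0) = 1/16 + 1/4 = 5/16
  P(S=1) = 0 + 9/16 = 9/16
  P(S=2) = 1/8 + 0 = 1/8
Marginal P(T) (column sums):
  P(T=0) = 1/16 + 0 + 1/8 = 3/16
  P(T=1) = 1/4 + 9/16 + 0 = 13/16

H(S) = -[(5/16)·log₂(5/16) + (9/16)·log₂(9/16) + (1/8)·log₂(1/8)]
  = 0.5244 + 0.4669 + 0.3750
  = 1.3663 bits
H(T) = -[(3/16)·log₂(3/16) + (13/16)·log₂(13/16)]
  = 0.4528 + 0.2434
  = 0.6962 bits
H(S,T) = -[(1/16)·log₂(1/16) + (1/4)·log₂(1/4) + (9/16)·log₂(9/16) + (1/8)·log₂(1/8)]
  = 0.2500 + 0.5000 + 0.4669 + 0.3750
  = 1.5919 bits

I(S;T) = H(S) + H(T) - H(S,T)
  = 1.3663 + 0.6962 - 1.5919
  = 0.4706 bits

Yes. I(S;T) = 0.4706 bits, which is > 0.1 bits.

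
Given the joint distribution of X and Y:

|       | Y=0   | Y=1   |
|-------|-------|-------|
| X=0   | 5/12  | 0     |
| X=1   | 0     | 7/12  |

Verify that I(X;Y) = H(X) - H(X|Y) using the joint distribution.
Left side, from I(X;Y) = H(X) + H(Y) - H(X,Y):
Marginal P(X) (row sums):
  P(X=0) = 5/12 + 0 = 5/12
  P(X=1) = 0 + 7/12 = 7/12
Marginal P(Y) (column sums):
  P(Y=0) = 5/12 + 0 = 5/12
  P(Y=1) = 0 + 7/12 = 7/12

H(X) = -[(5/12)·log₂(5/12) + (7/12)·log₂(7/12)]
  = 0.5263 + 0.4536
  = 0.9799 bits
H(Y) = -[(5/12)·log₂(5/12) + (7/12)·log₂(7/12)]
  = 0.5263 + 0.4536
  = 0.9799 bits
H(X,Y) = -[(5/12)·log₂(5/12) + (7/12)·log₂(7/12)]
  = 0.5263 + 0.4536
  = 0.9799 bits

I(X;Y) = H(X) + H(Y) - H(X,Y)
  = 0.9799 + 0.9799 - 0.9799
  = 0.9799 bits

Right side, with H(X|Y) computed directly from the conditional probabilities:
H(X|Y) = -Σ P(X,Y)·log₂ P(X|Y), where P(X|Y) = P(X,Y) / P(Y)
  (cells with P(X,Y) = 0 contribute 0)
  (X=0,Y=0): P(X|Y) = (5/12)/(5/12) = 1;  -(5/12)·log₂(1) = 0.0000
  (X=1,Y=1): P(X|Y) = (7/12)/(7/12) = 1;  -(7/12)·log₂(1) = 0.0000
H(X|Y) = 0.0000 + 0.0000
  = 0.0000 bits
H(X) - H(X|Y) = 0.9799 - 0.0000 = 0.9799 bits

Both sides equal 0.9799 bits, so I(X;Y) = H(X) - H(X|Y) ✓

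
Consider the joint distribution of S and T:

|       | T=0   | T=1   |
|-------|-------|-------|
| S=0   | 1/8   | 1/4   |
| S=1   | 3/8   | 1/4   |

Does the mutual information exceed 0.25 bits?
Marginal P(S) (row sums):
  P(S=0) = 1/8 + 1/4 = 3/8
  P(S=1) = 3/8 + 1/4 = 5/8
Marginal P(T) (column sums):
  P(T=0) = 1/8 + 3/8 = 1/2
  P(T=1) = 1/4 + 1/4 = 1/2

H(S) = -[(3/8)·log₂(3/8) + (5/8)·log₂(5/8)]
  = 0.5306 + 0.4238
  = 0.9544 bits
H(T) = -[(1/2)·log₂(1/2) + (1/2)·log₂(1/2)]
  = 0.5000 + 0.5000
  = 1.0000 bits
H(S,T) = -[(1/8)·log₂(1/8) + (1/4)·log₂(1/4) + (3/8)·log₂(3/8) + (1/4)·log₂(1/4)]
  = 0.3750 + 0.5000 + 0.5306 + 0.5000
  = 1.9056 bits

I(S;T) = H(S) + H(T) - H(S,T)
  = 0.9544 + 1.0000 - 1.9056
  = 0.0488 bits

No. I(S;T) = 0.0488 bits, which is ≤ 0.25 bits.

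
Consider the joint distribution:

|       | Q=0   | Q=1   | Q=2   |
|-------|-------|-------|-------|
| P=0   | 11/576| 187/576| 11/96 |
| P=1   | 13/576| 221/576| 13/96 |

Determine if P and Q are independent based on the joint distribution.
Marginal P(P) (row sums):
  P(P=0) = 11/576 + 187/576 + 11/96 = 11/24
  P(P=1) = 13/576 + 221/576 + 13/96 = 13/24
Marginal P(Q) (column sums):
  P(Q=0) = 11/576 + 13/576 = 1/24
  P(Q=1) = 187/576 + 221/576 = 17/24
  P(Q=2) = 11/96 + 13/96 = 1/4

P and Q are independent iff P(P=i,Q=j) = P(P=i)·P(Q=j) for every cell.
  P(P=0)·P(Q=0) = 11/24 × 1/24 = 11/576 = P(P=0,Q=0) ✓
  P(P=0)·P(Q=1) = 11/24 × 17/24 = 187/576 = P(P=0,Q=1) ✓
  P(P=0)·P(Q=2) = 11/24 × 1/4 = 11/96 = P(P=0,Q=2) ✓
  P(P=1)·P(Q=0) = 13/24 × 1/24 = 13/576 = P(P=1,Q=0) ✓
  P(P=1)·P(Q=1) = 13/24 × 17/24 = 221/576 = P(P=1,Q=1) ✓
  P(P=1)·P(Q=2) = 13/24 × 1/4 = 13/96 = P(P=1,Q=2) ✓

Yes, P and Q are independent: every cell factors, so I(P;Q) = 0 bits.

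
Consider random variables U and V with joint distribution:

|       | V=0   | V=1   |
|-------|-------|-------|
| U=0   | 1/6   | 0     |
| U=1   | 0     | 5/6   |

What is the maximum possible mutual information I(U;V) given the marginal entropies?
The upper bound on mutual information is I(U;V) ≤ min(H(U), H(V)).

Marginal P(U) (row sums):
  P(U=0) = 1/6 + 0 = 1/6
  P(U=1) = 0 + 5/6 = 5/6
Marginal P(V) (column sums):
  P(V=0) = 1/6 + 0 = 1/6
  P(V=1) = 0 + 5/6 = 5/6

H(U) = -[(1/6)·log₂(1/6) + (5/6)·log₂(5/6)]
  = 0.4308 + 0.2192
  = 0.6500 bits
H(V) = -[(1/6)·log₂(1/6) + (5/6)·log₂(5/6)]
  = 0.4308 + 0.2192
  = 0.6500 bits

Maximum possible I(U;V) = min(0.6500, 0.6500) = 0.6500 bits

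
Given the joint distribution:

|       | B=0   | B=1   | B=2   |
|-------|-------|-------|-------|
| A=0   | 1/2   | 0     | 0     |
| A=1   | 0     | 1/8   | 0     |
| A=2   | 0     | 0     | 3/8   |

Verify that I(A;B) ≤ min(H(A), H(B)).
Marginal P(A) (row sums):
  P(A=0) = 1/2 + 0 + 0 = 1/2
  P(A=1) = 0 + 1/8 + 0 = 1/8
  P(A=2) = 0 + 0 + 3/8 = 3/8
Marginal P(B) (column sums):
  P(B=0) = 1/2 + 0 + 0 = 1/2
  P(B=1) = 0 + 1/8 + 0 = 1/8
  P(B=2) = 0 + 0 + 3/8 = 3/8

H(A) = -[(1/2)·log₂(1/2) + (1/8)·log₂(1/8) + (3/8)·log₂(3/8)]
  = 0.5000 + 0.3750 + 0.5306
  = 1.4056 bits
H(B) = -[(1/2)·log₂(1/2) + (1/8)·log₂(1/8) + (3/8)·log₂(3/8)]
  = 0.5000 + 0.3750 + 0.5306
  = 1.4056 bits
H(A,B) = -[(1/2)·log₂(1/2) + (1/8)·log₂(1/8) + (3/8)·log₂(3/8)]
  = 0.5000 + 0.3750 + 0.5306
  = 1.4056 bits

I(A;B) = H(A) + H(B) - H(A,B)
  = 1.4056 + 1.4056 - 1.4056
  = 1.4056 bits

min(H(A), H(B)) = min(1.4056, 1.4056) = 1.4056 bits
Since 1.4056 ≤ 1.4056, the bound is satisfied ✓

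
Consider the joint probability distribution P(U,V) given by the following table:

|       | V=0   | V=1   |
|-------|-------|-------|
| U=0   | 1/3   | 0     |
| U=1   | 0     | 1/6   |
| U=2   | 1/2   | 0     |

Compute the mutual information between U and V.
Marginal P(U) (row sums):
  P(U=0) = 1/3 + 0 = 1/3
  P(U=1) = 0 + 1/6 = 1/6
  P(U=2) = 1/2 + 0 = 1/2
Marginal P(V) (column sums):
  P(V=0) = 1/3 + 0 + 1/2 = 5/6
  P(V=1) = 0 + 1/6 + 0 = 1/6

H(U) = -[(1/3)·log₂(1/3) + (1/6)·log₂(1/6) + (1/2)·log₂(1/2)]
  = 0.5283 + 0.4308 + 0.5000
  = 1.4591 bits
H(V) = -[(5/6)·log₂(5/6) + (1/6)·log₂(1/6)]
  = 0.2192 + 0.4308
  = 0.6500 bits
H(U,V) = -[(1/3)·log₂(1/3) + (1/6)·log₂(1/6) + (1/2)·log₂(1/2)]
  = 0.5283 + 0.4308 + 0.5000
  = 1.4591 bits

I(U;V) = H(U) + H(V) - H(U,V)
  = 1.4591 + 0.6500 - 1.4591
  = 0.6500 bits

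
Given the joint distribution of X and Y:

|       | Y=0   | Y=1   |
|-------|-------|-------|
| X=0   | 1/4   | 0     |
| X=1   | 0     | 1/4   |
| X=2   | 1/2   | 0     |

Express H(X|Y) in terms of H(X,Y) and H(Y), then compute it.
H(X|Y) = H(X,Y) - H(Y)

Marginal P(Y) (column sums):
  P(Y=0) = 1/4 + 0 + 1/2 = 3/4
  P(Y=1) = 0 + 1/4 + 0 = 1/4

H(X,Y) = -[(1/4)·log₂(1/4) + (1/4)·log₂(1/4) + (1/2)·log₂(1/2)]
  = 0.5000 + 0.5000 + 0.5000
  = 1.5000 bits
H(Y) = -[(3/4)·log₂(3/4) + (1/4)·log₂(1/4)]
  = 0.3113 + 0.5000
  = 0.8113 bits

H(X|Y) = 1.5000 - 0.8113 = 0.6887 bits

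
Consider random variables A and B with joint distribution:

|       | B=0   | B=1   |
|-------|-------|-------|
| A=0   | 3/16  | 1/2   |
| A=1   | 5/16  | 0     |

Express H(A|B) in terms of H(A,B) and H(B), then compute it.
H(A|B) = H(A,B) - H(B)

Marginal P(B) (column sums):
  P(B=0) = 3/16 + 5/16 = 1/2
  P(B=1) = 1/2 + 0 = 1/2

H(A,B) = -[(3/16)·log₂(3/16) + (1/2)·log₂(1/2) + (5/16)·log₂(5/16)]
  = 0.4528 + 0.5000 + 0.5244
  = 1.4772 bits
H(B) = -[(1/2)·log₂(1/2) + (1/2)·log₂(1/2)]
  = 0.5000 + 0.5000
  = 1.0000 bits

H(A|B) = 1.4772 - 1.0000 = 0.4772 bits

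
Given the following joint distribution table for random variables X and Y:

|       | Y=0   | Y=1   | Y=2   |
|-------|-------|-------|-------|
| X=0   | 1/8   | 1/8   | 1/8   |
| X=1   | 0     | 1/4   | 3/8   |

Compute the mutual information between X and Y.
Marginal P(X) (row sums):
  P(X=0) = 1/8 + 1/8 + 1/8 = 3/8
  P(X=1) = 0 + 1/4 + 3/8 = 5/8
Marginal P(Y) (column sums):
  P(Y=0) = 1/8 + 0 = 1/8
  P(Y=1) = 1/8 + 1/4 = 3/8
  P(Y=2) = 1/8 + 3/8 = 1/2

H(X) = -[(3/8)·log₂(3/8) + (5/8)·log₂(5/8)]
  = 0.5306 + 0.4238
  = 0.9544 bits
H(Y) = -[(1/8)·log₂(1/8) + (3/8)·log₂(3/8) + (1/2)·log₂(1/2)]
  = 0.3750 + 0.5306 + 0.5000
  = 1.4056 bits
H(X,Y) = -[(1/8)·log₂(1/8) + (1/8)·log₂(1/8) + (1/8)·log₂(1/8) + (1/4)·log₂(1/4) + (3/8)·log₂(3/8)]
  = 0.3750 + 0.3750 + 0.3750 + 0.5000 + 0.5306
  = 2.1556 bits

I(X;Y) = H(X) + H(Y) - H(X,Y)
  = 0.9544 + 1.4056 - 2.1556
  = 0.2044 bits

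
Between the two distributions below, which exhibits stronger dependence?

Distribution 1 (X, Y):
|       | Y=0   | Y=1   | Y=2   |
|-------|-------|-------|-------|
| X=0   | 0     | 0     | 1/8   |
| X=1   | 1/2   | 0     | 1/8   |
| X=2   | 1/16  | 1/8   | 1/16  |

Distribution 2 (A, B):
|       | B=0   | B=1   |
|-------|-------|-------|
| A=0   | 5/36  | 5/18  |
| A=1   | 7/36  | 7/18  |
Distribution 1 (X, Y):
Marginal P(X) (row sums):
  P(X=0) = 0 + 0 + 1/8 = 1/8
  P(X=1) = 1/2 + 0 + 1/8 = 5/8
  P(X=2) = 1/16 + 1/8 + 1/16 = 1/4
Marginal P(Y) (column sums):
  P(Y=0) = 0 + 1/2 + 1/16 = 9/16
  P(Y=1) = 0 + 0 + 1/8 = 1/8
  P(Y=2) = 1/8 + 1/8 + 1/16 = 5/16

H(X) = -[(1/8)·log₂(1/8) + (5/8)·log₂(5/8) + (1/4)·log₂(1/4)]
  = 0.3750 + 0.4238 + 0.5000
  = 1.2988 bits
H(Y) = -[(9/16)·log₂(9/16) + (1/8)·log₂(1/8) + (5/16)·log₂(5/16)]
  = 0.4669 + 0.3750 + 0.5244
  = 1.3663 bits
H(X,Y) = -[(1/8)·log₂(1/8) + (1/2)·log₂(1/2) + (1/8)·log₂(1/8) + (1/16)·log₂(1/16) + (1/8)·log₂(1/8) + (1/16)·log₂(1/16)]
  = 0.3750 + 0.5000 + 0.3750 + 0.2500 + 0.3750 + 0.2500
  = 2.1250 bits

I(X;Y) = H(X) + H(Y) - H(X,Y)
  = 1.2988 + 1.3663 - 2.1250
  = 0.5401 bits

Distribution 2 (A, B):
Marginal P(A) (row sums):
  P(A=0) = 5/36 + 5/18 = 5/12
  P(A=1) = 7/36 + 7/18 = 7/12
Marginal P(B) (column sums):
  P(B=0) = 5/36 + 7/36 = 1/3
  P(B=1) = 5/18 + 7/18 = 2/3

H(A) = -[(5/12)·log₂(5/12) + (7/12)·log₂(7/12)]
  = 0.5263 + 0.4536
  = 0.9799 bits
H(B) = -[(1/3)·log₂(1/3) + (2/3)·log₂(2/3)]
  = 0.5283 + 0.3900
  = 0.9183 bits
H(A,B) = -[(5/36)·log₂(5/36) + (5/18)·log₂(5/18) + (7/36)·log₂(7/36) + (7/18)·log₂(7/18)]
  = 0.3956 + 0.5133 + 0.4594 + 0.5299
  = 1.8982 bits

I(A;B) = H(A) + H(B) - H(A,B)
  = 0.9799 + 0.9183 - 1.8982
  = 0.0000 bits

I(X;Y) = 0.5401 bits > I(A;B) = 0.0000 bits, so (X, Y) has the higher mutual information (stronger dependence).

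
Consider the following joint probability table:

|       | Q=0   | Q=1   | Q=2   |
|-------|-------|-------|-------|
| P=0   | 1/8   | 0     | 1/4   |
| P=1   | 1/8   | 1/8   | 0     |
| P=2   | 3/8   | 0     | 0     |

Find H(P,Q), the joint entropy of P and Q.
H(P,Q) = -Σ P(P,Q) log₂ P(P,Q), summed over the non-zero cells:
H(P,Q) = -[(1/8)·log₂(1/8) + (1/4)·log₂(1/4) + (1/8)·log₂(1/8) + (1/8)·log₂(1/8) + (3/8)·log₂(3/8)]
  = 0.3750 + 0.5000 + 0.3750 + 0.3750 + 0.5306
  = 2.1556 bits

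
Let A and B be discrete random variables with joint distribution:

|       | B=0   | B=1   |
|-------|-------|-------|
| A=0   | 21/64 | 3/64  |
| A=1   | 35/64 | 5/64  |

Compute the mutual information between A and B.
Marginal P(A) (row sums):
  P(A=0) = 21/64 + 3/64 = 3/8
  P(A=1) = 35/64 + 5/64 = 5/8
Marginal P(B) (column sums):
  P(B=0) = 21/64 + 35/64 = 7/8
  P(B=1) = 3/64 + 5/64 = 1/8

H(A) = -[(3/8)·log₂(3/8) + (5/8)·log₂(5/8)]
  = 0.5306 + 0.4238
  = 0.9544 bits
H(B) = -[(7/8)·log₂(7/8) + (1/8)·log₂(1/8)]
  = 0.1686 + 0.3750
  = 0.5436 bits
H(A,B) = -[(21/64)·log₂(21/64) + (3/64)·log₂(3/64) + (35/64)·log₂(35/64) + (5/64)·log₂(5/64)]
  = 0.5275 + 0.2070 + 0.4762 + 0.2873
  = 1.4980 bits

I(A;B) = H(A) + H(B) - H(A,B)
  = 0.9544 + 0.5436 - 1.4980
  = 0.0000 bits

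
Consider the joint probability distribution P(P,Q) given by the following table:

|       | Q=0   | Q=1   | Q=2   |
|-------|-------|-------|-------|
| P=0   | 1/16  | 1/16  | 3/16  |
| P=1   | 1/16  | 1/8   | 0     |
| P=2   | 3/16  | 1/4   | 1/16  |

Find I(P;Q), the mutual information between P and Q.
Marginal P(P) (row sums):
  P(P=0) = 1/16 + 1/16 + 3/16 = 5/16
  P(P=1) = 1/16 + 1/8 + 0 = 3/16
  P(P=2) = 3/16 + 1/4 + 1/16 = 1/2
Marginal P(Q) (column sums):
  P(Q=0) = 1/16 + 1/16 + 3/16 = 5/16
  P(Q=1) = 1/16 + 1/8 + 1/4 = 7/16
  P(Q=2) = 3/16 + 0 + 1/16 = 1/4

H(P) = -[(5/16)·log₂(5/16) + (3/16)·log₂(3/16) + (1/2)·log₂(1/2)]
  = 0.5244 + 0.4528 + 0.5000
  = 1.4772 bits
H(Q) = -[(5/16)·log₂(5/16) + (7/16)·log₂(7/16) + (1/4)·log₂(1/4)]
  = 0.5244 + 0.5218 + 0.5000
  = 1.5462 bits
H(P,Q) = -[(1/16)·log₂(1/16) + (1/16)·log₂(1/16) + (3/16)·log₂(3/16) + (1/16)·log₂(1/16) + (1/8)·log₂(1/8) + (3/16)·log₂(3/16) + (1/4)·log₂(1/4) + (1/16)·log₂(1/16)]
  = 0.2500 + 0.2500 + 0.4528 + 0.2500 + 0.3750 + 0.4528 + 0.5000 + 0.2500
  = 2.7806 bits

I(P;Q) = H(P) + H(Q) - H(P,Q)
  = 1.4772 + 1.5462 - 2.7806
  = 0.2428 bits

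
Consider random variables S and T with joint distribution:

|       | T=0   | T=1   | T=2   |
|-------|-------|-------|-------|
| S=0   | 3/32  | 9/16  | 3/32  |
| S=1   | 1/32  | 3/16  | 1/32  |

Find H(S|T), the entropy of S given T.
Marginal P(T) (column sums):
  P(T=0) = 3/32 + 1/32 = 1/8
  P(T=1) = 9/16 + 3/16 = 3/4
  P(T=2) = 3/32 + 1/32 = 1/8

H(S|T) = -Σ P(S,T)·log₂ P(S|T), where P(S|T) = P(S,T) / P(T)
  (S=0,T=0): P(S|T) = (3/32)/(1/8) = 3/4;  -(3/32)·log₂(3/4) = 0.0389
  (S=0,T=1): P(S|T) = (9/16)/(3/4) = 3/4;  -(9/16)·log₂(3/4) = 0.2335
  (S=0,T=2): P(S|T) = (3/32)/(1/8) = 3/4;  -(3/32)·log₂(3/4) = 0.0389
  (S=1,T=0): P(S|T) = (1/32)/(1/8) = 1/4;  -(1/32)·log₂(1/4) = 0.0625
  (S=1,T=1): P(S|T) = (3/16)/(3/4) = 1/4;  -(3/16)·log₂(1/4) = 0.3750
  (S=1,T=2): P(S|T) = (1/32)/(1/8) = 1/4;  -(1/32)·log₂(1/4) = 0.0625
H(S|T) = 0.0389 + 0.2335 + 0.0389 + 0.0625 + 0.3750 + 0.0625
  = 0.8113 bits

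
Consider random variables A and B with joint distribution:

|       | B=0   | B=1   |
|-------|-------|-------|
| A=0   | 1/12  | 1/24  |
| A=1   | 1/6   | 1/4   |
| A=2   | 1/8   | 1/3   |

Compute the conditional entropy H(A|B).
Marginal P(B) (column sums):
  P(B=0) = 1/12 + 1/6 + 1/8 = 3/8
  P(B=1) = 1/24 + 1/4 + 1/3 = 5/8

H(A|B) = -Σ P(A,B)·log₂ P(A|B), where P(A|B) = P(A,B) / P(B)
  (A=0,B=0): P(A|B) = (1/12)/(3/8) = 2/9;  -(1/12)·log₂(2/9) = 0.1808
  (A=0,B=1): P(A|B) = (1/24)/(5/8) = 1/15;  -(1/24)·log₂(1/15) = 0.1628
  (A=1,B=0): P(A|B) = (1/6)/(3/8) = 4/9;  -(1/6)·log₂(4/9) = 0.1950
  (A=1,B=1): P(A|B) = (1/4)/(5/8) = 2/5;  -(1/4)·log₂(2/5) = 0.3305
  (A=2,B=0): P(A|B) = (1/8)/(3/8) = 1/3;  -(1/8)·log₂(1/3) = 0.1981
  (A=2,B=1): P(A|B) = (1/3)/(5/8) = 8/15;  -(1/3)·log₂(8/15) = 0.3023
H(A|B) = 0.1808 + 0.1628 + 0.1950 + 0.3305 + 0.1981 + 0.3023
  = 1.3695 bits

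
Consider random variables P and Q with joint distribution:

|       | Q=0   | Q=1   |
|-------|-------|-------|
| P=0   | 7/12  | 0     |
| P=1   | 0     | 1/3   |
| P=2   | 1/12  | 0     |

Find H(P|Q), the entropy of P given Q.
Marginal P(Q) (column sums):
  P(Q=0) = 7/12 + 0 + 1/12 = 2/3
  P(Q=1) = 0 + 1/3 + 0 = 1/3

H(P|Q) = -Σ P(P,Q)·log₂ P(P|Q), where P(P|Q) = P(P,Q) / P(Q)
  (cells with P(P,Q) = 0 contribute 0)
  (P=0,Q=0): P(P|Q) = (7/12)/(2/3) = 7/8;  -(7/12)·log₂(7/8) = 0.1124
  (P=1,Q=1): P(P|Q) = (1/3)/(1/3) = 1;  -(1/3)·log₂(1) = 0.0000
  (P=2,Q=0): P(P|Q) = (1/12)/(2/3) = 1/8;  -(1/12)·log₂(1/8) = 0.2500
H(P|Q) = 0.1124 + 0.0000 + 0.2500
  = 0.3624 bits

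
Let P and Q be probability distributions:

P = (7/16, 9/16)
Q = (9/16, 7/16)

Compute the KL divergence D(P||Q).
D(P||Q) = Σ P(i) log₂(P(i)/Q(i))
  i=0: (7/16) × log₂((7/16)/(9/16)) = (7/16) × log₂(7/9) = -0.1586
  i=1: (9/16) × log₂((9/16)/(7/16)) = (9/16) × log₂(9/7) = 0.2039
D(P||Q) = -0.1586 + 0.2039
  = 0.0453 bits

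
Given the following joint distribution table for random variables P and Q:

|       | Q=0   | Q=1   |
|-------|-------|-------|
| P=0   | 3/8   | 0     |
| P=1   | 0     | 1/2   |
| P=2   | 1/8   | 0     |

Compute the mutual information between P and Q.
Marginal P(P) (row sums):
  P(P=0) = 3/8 + 0 = 3/8
  P(P=1) = 0 + 1/2 = 1/2
  P(P=2) = 1/8 + 0 = 1/8
Marginal P(Q) (column sums):
  P(Q=0) = 3/8 + 0 + 1/8 = 1/2
  P(Q=1) = 0 + 1/2 + 0 = 1/2

H(P) = -[(3/8)·log₂(3/8) + (1/2)·log₂(1/2) + (1/8)·log₂(1/8)]
  = 0.5306 + 0.5000 + 0.3750
  = 1.4056 bits
H(Q) = -[(1/2)·log₂(1/2) + (1/2)·log₂(1/2)]
  = 0.5000 + 0.5000
  = 1.0000 bits
H(P,Q) = -[(3/8)·log₂(3/8) + (1/2)·log₂(1/2) + (1/8)·log₂(1/8)]
  = 0.5306 + 0.5000 + 0.3750
  = 1.4056 bits

I(P;Q) = H(P) + H(Q) - H(P,Q)
  = 1.4056 + 1.0000 - 1.4056
  = 1.0000 bits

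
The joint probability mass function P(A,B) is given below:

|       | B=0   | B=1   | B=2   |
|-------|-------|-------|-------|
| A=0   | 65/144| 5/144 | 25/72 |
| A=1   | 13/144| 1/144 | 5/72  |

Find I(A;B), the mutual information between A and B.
Marginal P(A) (row sums):
  P(A=0) = 65/144 + 5/144 + 25/72 = 5/6
  P(A=1) = 13/144 + 1/144 + 5/72 = 1/6
Marginal P(B) (column sums):
  P(B=0) = 65/144 + 13/144 = 13/24
  P(B=1) = 5/144 + 1/144 = 1/24
  P(B=2) = 25/72 + 5/72 = 5/12

H(A) = -[(5/6)·log₂(5/6) + (1/6)·log₂(1/6)]
  = 0.2192 + 0.4308
  = 0.6500 bits
H(B) = -[(13/24)·log₂(13/24) + (1/24)·log₂(1/24) + (5/12)·log₂(5/12)]
  = 0.4791 + 0.1910 + 0.5263
  = 1.1964 bits
H(A,B) = -[(65/144)·log₂(65/144) + (5/144)·log₂(5/144) + (25/72)·log₂(25/72) + (13/144)·log₂(13/144) + (1/144)·log₂(1/144) + (5/72)·log₂(5/72)]
  = 0.5180 + 0.1683 + 0.5299 + 0.3132 + 0.0498 + 0.2672
  = 1.8464 bits

I(A;B) = H(A) + H(B) - H(A,B)
  = 0.6500 + 1.1964 - 1.8464
  = 0.0000 bits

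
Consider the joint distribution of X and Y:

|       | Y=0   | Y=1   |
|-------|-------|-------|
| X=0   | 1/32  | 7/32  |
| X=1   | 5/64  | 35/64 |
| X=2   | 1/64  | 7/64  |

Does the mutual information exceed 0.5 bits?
Marginal P(X) (row sums):
  P(X=0) = 1/32 + 7/32 = 1/4
  P(X=1) = 5/64 + 35/64 = 5/8
  P(X=2) = 1/64 + 7/64 = 1/8
Marginal P(Y) (column sums):
  P(Y=0) = 1/32 + 5/64 + 1/64 = 1/8
  P(Y=1) = 7/32 + 35/64 + 7/64 = 7/8

H(X) = -[(1/4)·log₂(1/4) + (5/8)·log₂(5/8) + (1/8)·log₂(1/8)]
  = 0.5000 + 0.4238 + 0.3750
  = 1.2988 bits
H(Y) = -[(1/8)·log₂(1/8) + (7/8)·log₂(7/8)]
  = 0.3750 + 0.1686
  = 0.5436 bits
H(X,Y) = -[(1/32)·log₂(1/32) + (7/32)·log₂(7/32) + (5/64)·log₂(5/64) + (35/64)·log₂(35/64) + (1/64)·log₂(1/64) + (7/64)·log₂(7/64)]
  = 0.1563 + 0.4796 + 0.2873 + 0.4762 + 0.0938 + 0.3492
  = 1.8424 bits

I(X;Y) = H(X) + H(Y) - H(X,Y)
  = 1.2988 + 0.5436 - 1.8424
  = 0.0000 bits

No. I(X;Y) = 0.0000 bits, which is ≤ 0.5 bits.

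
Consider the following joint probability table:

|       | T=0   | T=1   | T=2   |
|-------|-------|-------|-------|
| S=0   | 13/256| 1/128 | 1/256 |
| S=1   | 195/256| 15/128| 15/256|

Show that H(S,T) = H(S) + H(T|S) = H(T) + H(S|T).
Marginal P(S) (row sums):
  P(S=0) = 13/256 + 1/128 + 1/256 = 1/16
  P(S=1) = 195/256 + 15/128 + 15/256 = 15/16
Marginal P(T) (column sums):
  P(T=0) = 13/256 + 195/256 = 13/16
  P(T=1) = 1/128 + 15/128 = 1/8
  P(T=2) = 1/256 + 15/256 = 1/16

Decomposition 1: H(S) + H(T|S)
H(S) = -[(1/16)·log₂(1/16) + (15/16)·log₂(15/16)]
  = 0.2500 + 0.0873
  = 0.3373 bits
H(T|S) = -Σ P(S,T)·log₂ P(T|S), where P(T|S) = P(S,T) / P(S)
  (S=0,T=0): P(T|S) = (13/256)/(1/16) = 13/16;  -(13/256)·log₂(13/16) = 0.0152
  (S=0,T=1): P(T|S) = (1/128)/(1/16) = 1/8;  -(1/128)·log₂(1/8) = 0.0234
  (S=0,T=2): P(T|S) = (1/256)/(1/16) = 1/16;  -(1/256)·log₂(1/16) = 0.0156
  (S=1,T=0): P(T|S) = (195/256)/(15/16) = 13/16;  -(195/256)·log₂(13/16) = 0.2282
  (S=1,T=1): P(T|S) = (15/128)/(15/16) = 1/8;  -(15/128)·log₂(1/8) = 0.3516
  (S=1,T=2): P(T|S) = (15/256)/(15/16) = 1/16;  -(15/256)·log₂(1/16) = 0.2344
H(T|S) = 0.0152 + 0.0234 + 0.0156 + 0.2282 + 0.3516 + 0.2344
  = 0.8684 bits
H(S) + H(T|S) = 0.3373 + 0.8684 = 1.2057 bits

Decomposition 2: H(T) + H(S|T)
H(T) = -[(13/16)·log₂(13/16) + (1/8)·log₂(1/8) + (1/16)·log₂(1/16)]
  = 0.2434 + 0.3750 + 0.2500
  = 0.8684 bits
H(S|T) = -Σ P(S,T)·log₂ P(S|T), where P(S|T) = P(S,T) / P(T)
  (S=0,T=0): P(S|T) = (13/256)/(13/16) = 1/16;  -(13/256)·log₂(1/16) = 0.2031
  (S=0,T=1): P(S|T) = (1/128)/(1/8) = 1/16;  -(1/128)·log₂(1/16) = 0.0313
  (S=0,T=2): P(S|T) = (1/256)/(1/16) = 1/16;  -(1/256)·log₂(1/16) = 0.0156
  (S=1,T=0): P(S|T) = (195/256)/(13/16) = 15/16;  -(195/256)·log₂(15/16) = 0.0709
  (S=1,T=1): P(S|T) = (15/128)/(1/8) = 15/16;  -(15/128)·log₂(15/16) = 0.0109
  (S=1,T=2): P(S|T) = (15/256)/(1/16) = 15/16;  -(15/256)·log₂(15/16) = 0.0055
H(S|T) = 0.2031 + 0.0313 + 0.0156 + 0.0709 + 0.0109 + 0.0055
  = 0.3373 bits
H(T) + H(S|T) = 0.8684 + 0.3373 = 1.2057 bits

Direct computation of the joint entropy:
H(S,T) = -[(13/256)·log₂(13/256) + (1/128)·log₂(1/128) + (1/256)·log₂(1/256) + (195/256)·log₂(195/256) + (15/128)·log₂(15/128) + (15/256)·log₂(15/256)]
  = 0.2183 + 0.0547 + 0.0313 + 0.2991 + 0.3625 + 0.2398
  = 1.2057 bits

All three agree: H(S,T) = 1.2057 bits ✓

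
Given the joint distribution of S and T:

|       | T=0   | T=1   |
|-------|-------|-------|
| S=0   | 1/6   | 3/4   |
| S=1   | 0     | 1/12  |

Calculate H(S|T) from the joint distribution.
Marginal P(T) (column sums):
  P(T=0) = 1/6 + 0 = 1/6
  P(T=1) = 3/4 + 1/12 = 5/6

H(S|T) = -Σ P(S,T)·log₂ P(S|T), where P(S|T) = P(S,T) / P(T)
  (cells with P(S,T) = 0 contribute 0)
  (S=0,T=0): P(S|T) = (1/6)/(1/6) = 1;  -(1/6)·log₂(1) = 0.0000
  (S=0,T=1): P(S|T) = (3/4)/(5/6) = 9/10;  -(3/4)·log₂(9/10) = 0.1140
  (S=1,T=1): P(S|T) = (1/12)/(5/6) = 1/10;  -(1/12)·log₂(1/10) = 0.2768
H(S|T) = 0.0000 + 0.1140 + 0.2768
  = 0.3908 bits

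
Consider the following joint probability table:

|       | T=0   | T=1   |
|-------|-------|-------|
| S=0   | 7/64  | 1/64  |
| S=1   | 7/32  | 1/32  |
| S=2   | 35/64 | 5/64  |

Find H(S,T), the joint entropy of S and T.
H(S,T) = -Σ P(S,T) log₂ P(S,T), summed over the non-zero cells:
H(S,T) = -[(7/64)·log₂(7/64) + (1/64)·log₂(1/64) + (7/32)·log₂(7/32) + (1/32)·log₂(1/32) + (35/64)·log₂(35/64) + (5/64)·log₂(5/64)]
  = 0.3492 + 0.0938 + 0.4796 + 0.1563 + 0.4762 + 0.2873
  = 1.8424 bits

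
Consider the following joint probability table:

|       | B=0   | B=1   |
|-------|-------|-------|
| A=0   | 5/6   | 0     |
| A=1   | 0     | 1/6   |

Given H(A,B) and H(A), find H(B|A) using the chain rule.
From the chain rule: H(A,B) = H(A) + H(B|A)
Therefore: H(B|A) = H(A,B) - H(A)

H(A,B) = -[(5/6)·log₂(5/6) + (1/6)·log₂(1/6)]
  = 0.2192 + 0.4308
  = 0.6500 bits
Marginal P(A) (row sums):
  P(A=0) = 5/6 + 0 = 5/6
  P(A=1) = 0 + 1/6 = 1/6
H(A) = -[(5/6)·log₂(5/6) + (1/6)·log₂(1/6)]
  = 0.2192 + 0.4308
  = 0.6500 bits

H(B|A) = 0.6500 - 0.6500 = 0.0000 bits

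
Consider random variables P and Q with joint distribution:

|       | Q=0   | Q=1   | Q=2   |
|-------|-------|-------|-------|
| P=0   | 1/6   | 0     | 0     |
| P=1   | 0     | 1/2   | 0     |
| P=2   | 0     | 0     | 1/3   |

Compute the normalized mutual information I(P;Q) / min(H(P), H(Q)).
Marginal P(P) (row sums):
  P(P=0) = 1/6 + 0 + 0 = 1/6
  P(P=1) = 0 + 1/2 + 0 = 1/2
  P(P=2) = 0 + 0 + 1/3 = 1/3
Marginal P(Q) (column sums):
  P(Q=0) = 1/6 + 0 + 0 = 1/6
  P(Q=1) = 0 + 1/2 + 0 = 1/2
  P(Q=2) = 0 + 0 + 1/3 = 1/3

H(P) = -[(1/6)·log₂(1/6) + (1/2)·log₂(1/2) + (1/3)·log₂(1/3)]
  = 0.4308 + 0.5000 + 0.5283
  = 1.4591 bits
H(Q) = -[(1/6)·log₂(1/6) + (1/2)·log₂(1/2) + (1/3)·log₂(1/3)]
  = 0.4308 + 0.5000 + 0.5283
  = 1.4591 bits
H(P,Q) = -[(1/6)·log₂(1/6) + (1/2)·log₂(1/2) + (1/3)·log₂(1/3)]
  = 0.4308 + 0.5000 + 0.5283
  = 1.4591 bits

I(P;Q) = H(P) + H(Q) - H(P,Q)
  = 1.4591 + 1.4591 - 1.4591
  = 1.4591 bits

min(H(P), H(Q)) = min(1.4591, 1.4591) = 1.4591 bits
Normalized MI = 1.4591 / 1.4591 = 1.0000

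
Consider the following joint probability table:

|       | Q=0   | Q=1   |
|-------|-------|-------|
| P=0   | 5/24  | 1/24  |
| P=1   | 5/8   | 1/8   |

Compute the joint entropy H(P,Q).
H(P,Q) = -Σ P(P,Q) log₂ P(P,Q), summed over the non-zero cells:
H(P,Q) = -[(5/24)·log₂(5/24) + (1/24)·log₂(1/24) + (5/8)·log₂(5/8) + (1/8)·log₂(1/8)]
  = 0.4715 + 0.1910 + 0.4238 + 0.3750
  = 1.4613 bits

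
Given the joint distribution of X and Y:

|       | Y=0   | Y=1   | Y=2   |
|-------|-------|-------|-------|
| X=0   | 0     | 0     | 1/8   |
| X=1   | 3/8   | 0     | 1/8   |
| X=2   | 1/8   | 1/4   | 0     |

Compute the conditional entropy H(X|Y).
Marginal P(Y) (column sums):
  P(Y=0) = 0 + 3/8 + 1/8 = 1/2
  P(Y=1) = 0 + 0 + 1/4 = 1/4
  P(Y=2) = 1/8 + 1/8 + 0 = 1/4

H(X|Y) = -Σ P(X,Y)·log₂ P(X|Y), where P(X|Y) = P(X,Y) / P(Y)
  (cells with P(X,Y) = 0 contribute 0)
  (X=0,Y=2): P(X|Y) = (1/8)/(1/4) = 1/2;  -(1/8)·log₂(1/2) = 0.1250
  (X=1,Y=0): P(X|Y) = (3/8)/(1/2) = 3/4;  -(3/8)·log₂(3/4) = 0.1556
  (X=1,Y=2): P(X|Y) = (1/8)/(1/4) = 1/2;  -(1/8)·log₂(1/2) = 0.1250
  (X=2,Y=0): P(X|Y) = (1/8)/(1/2) = 1/4;  -(1/8)·log₂(1/4) = 0.2500
  (X=2,Y=1): P(X|Y) = (1/4)/(1/4) = 1;  -(1/4)·log₂(1) = 0.0000
H(X|Y) = 0.1250 + 0.1556 + 0.1250 + 0.2500 + 0.0000
  = 0.6556 bits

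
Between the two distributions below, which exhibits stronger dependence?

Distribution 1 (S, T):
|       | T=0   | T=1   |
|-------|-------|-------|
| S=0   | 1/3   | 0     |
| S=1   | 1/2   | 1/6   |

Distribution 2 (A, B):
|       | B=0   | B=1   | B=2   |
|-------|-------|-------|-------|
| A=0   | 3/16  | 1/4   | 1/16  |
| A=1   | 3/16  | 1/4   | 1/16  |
Distribution 1 (S, T):
Marginal P(S) (row sums):
  P(S=0) = 1/3 + 0 = 1/3
  P(S=1) = 1/2 + 1/6 = 2/3
Marginal P(T) (column sums):
  P(T=0) = 1/3 + 1/2 = 5/6
  P(T=1) = 0 + 1/6 = 1/6

H(S) = -[(1/3)·log₂(1/3) + (2/3)·log₂(2/3)]
  = 0.5283 + 0.3900
  = 0.9183 bits
H(T) = -[(5/6)·log₂(5/6) + (1/6)·log₂(1/6)]
  = 0.2192 + 0.4308
  = 0.6500 bits
H(S,T) = -[(1/3)·log₂(1/3) + (1/2)·log₂(1/2) + (1/6)·log₂(1/6)]
  = 0.5283 + 0.5000 + 0.4308
  = 1.4591 bits

I(S;T) = H(S) + H(T) - H(S,T)
  = 0.9183 + 0.6500 - 1.4591
  = 0.1092 bits

Distribution 2 (A, B):
Marginal P(A) (row sums):
  P(A=0) = 3/16 + 1/4 + 1/16 = 1/2
  P(A=1) = 3/16 + 1/4 + 1/16 = 1/2
Marginal P(B) (column sums):
  P(B=0) = 3/16 + 3/16 = 3/8
  P(B=1) = 1/4 + 1/4 = 1/2
  P(B=2) = 1/16 + 1/16 = 1/8

H(A) = -[(1/2)·log₂(1/2) + (1/2)·log₂(1/2)]
  = 0.5000 + 0.5000
  = 1.0000 bits
H(B) = -[(3/8)·log₂(3/8) + (1/2)·log₂(1/2) + (1/8)·log₂(1/8)]
  = 0.5306 + 0.5000 + 0.3750
  = 1.4056 bits
H(A,B) = -[(3/16)·log₂(3/16) + (1/4)·log₂(1/4) + (1/16)·log₂(1/16) + (3/16)·log₂(3/16) + (1/4)·log₂(1/4) + (1/16)·log₂(1/16)]
  = 0.4528 + 0.5000 + 0.2500 + 0.4528 + 0.5000 + 0.2500
  = 2.4056 bits

I(A;B) = H(A) + H(B) - H(A,B)
  = 1.0000 + 1.4056 - 2.4056
  = 0.0000 bits

I(S;T) = 0.1092 bits > I(A;B) = 0.0000 bits, so (S, T) has the higher mutual information (stronger dependence).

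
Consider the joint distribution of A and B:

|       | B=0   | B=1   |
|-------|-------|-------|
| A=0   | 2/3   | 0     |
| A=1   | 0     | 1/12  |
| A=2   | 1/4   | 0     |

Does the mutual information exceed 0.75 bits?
Marginal P(A) (row sums):
  P(A=0) = 2/3 + 0 = 2/3
  P(A=1) = 0 + 1/12 = 1/12
  P(A=2) = 1/4 + 0 = 1/4
Marginal P(B) (column sums):
  P(B=0) = 2/3 + 0 + 1/4 = 11/12
  P(B=1) = 0 + 1/12 + 0 = 1/12

H(A) = -[(2/3)·log₂(2/3) + (1/12)·log₂(1/12) + (1/4)·log₂(1/4)]
  = 0.3900 + 0.2987 + 0.5000
  = 1.1887 bits
H(B) = -[(11/12)·log₂(11/12) + (1/12)·log₂(1/12)]
  = 0.1151 + 0.2987
  = 0.4138 bits
H(A,B) = -[(2/3)·log₂(2/3) + (1/12)·log₂(1/12) + (1/4)·log₂(1/4)]
  = 0.3900 + 0.2987 + 0.5000
  = 1.1887 bits

I(A;B) = H(A) + H(B) - H(A,B)
  = 1.1887 + 0.4138 - 1.1887
  = 0.4138 bits

No. I(A;B) = 0.4138 bits, which is ≤ 0.75 bits.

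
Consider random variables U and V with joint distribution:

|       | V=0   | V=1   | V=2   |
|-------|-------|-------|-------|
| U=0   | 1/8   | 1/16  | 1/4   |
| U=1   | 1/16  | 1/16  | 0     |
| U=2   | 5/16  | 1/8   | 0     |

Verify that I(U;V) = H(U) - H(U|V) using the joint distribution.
Left side, from I(U;V) = H(U) + H(V) - H(U,V):
Marginal P(U) (row sums):
  P(U=0) = 1/8 + 1/16 + 1/4 = 7/16
  P(U=1) = 1/16 + 1/16 + 0 = 1/8
  P(U=2) = 5/16 + 1/8 + 0 = 7/16
Marginal P(V) (column sums):
  P(V=0) = 1/8 + 1/16 + 5/16 = 1/2
  P(V=1) = 1/16 + 1/16 + 1/8 = 1/4
  P(V=2) = 1/4 + 0 + 0 = 1/4

H(U) = -[(7/16)·log₂(7/16) + (1/8)·log₂(1/8) + (7/16)·log₂(7/16)]
  = 0.5218 + 0.3750 + 0.5218
  = 1.4186 bits
H(V) = -[(1/2)·log₂(1/2) + (1/4)·log₂(1/4) + (1/4)·log₂(1/4)]
  = 0.5000 + 0.5000 + 0.5000
  = 1.5000 bits
H(U,V) = -[(1/8)·log₂(1/8) + (1/16)·log₂(1/16) + (1/4)·log₂(1/4) + (1/16)·log₂(1/16) + (1/16)·log₂(1/16) + (5/16)·log₂(5/16) + (1/8)·log₂(1/8)]
  = 0.3750 + 0.2500 + 0.5000 + 0.2500 + 0.2500 + 0.5244 + 0.3750
  = 2.5244 bits

I(U;V) = H(U) + H(V) - H(U,V)
  = 1.4186 + 1.5000 - 2.5244
  = 0.3942 bits

Right side, with H(U|V) computed directly from the conditional probabilities:
H(U|V) = -Σ P(U,V)·log₂ P(U|V), where P(U|V) = P(U,V) / P(V)
  (cells with P(U,V) = 0 contribute 0)
  (U=0,V=0): P(U|V) = (1/8)/(1/2) = 1/4;  -(1/8)·log₂(1/4) = 0.2500
  (U=0,V=1): P(U|V) = (1/16)/(1/4) = 1/4;  -(1/16)·log₂(1/4) = 0.1250
  (U=0,V=2): P(U|V) = (1/4)/(1/4) = 1;  -(1/4)·log₂(1) = 0.0000
  (U=1,V=0): P(U|V) = (1/16)/(1/2) = 1/8;  -(1/16)·log₂(1/8) = 0.1875
  (U=1,V=1): P(U|V) = (1/16)/(1/4) = 1/4;  -(1/16)·log₂(1/4) = 0.1250
  (U=2,V=0): P(U|V) = (5/16)/(1/2) = 5/8;  -(5/16)·log₂(5/8) = 0.2119
  (U=2,V=1): P(U|V) = (1/8)/(1/4) = 1/2;  -(1/8)·log₂(1/2) = 0.1250
H(U|V) = 0.2500 + 0.1250 + 0.0000 + 0.1875 + 0.1250 + 0.2119 + 0.1250
  = 1.0244 bits
H(U) - H(U|V) = 1.4186 - 1.0244 = 0.3942 bits

Both sides equal 0.3942 bits, so I(U;V) = H(U) - H(U|V) ✓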